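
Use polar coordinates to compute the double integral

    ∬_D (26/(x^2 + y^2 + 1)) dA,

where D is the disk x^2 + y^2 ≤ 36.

The region D is 0 ≤ r ≤ 6, 0 ≤ θ ≤ 2π in polar coordinates, where x = r cos(θ), y = r sin(θ), and dA = r dr dθ.

Under the substitution, the integrand becomes 26/(r^2 + 1), so

    ∬_D (26/(x^2 + y^2 + 1)) dA = ∫_{0}^{2π} ∫_{0}^{6} (26/(r^2 + 1)) · r dr dθ.

Inner integral (in r): ∫_{0}^{6} (26/(r^2 + 1)) · r dr = log(243569224216081305397).

Outer integral (in θ): ∫_{0}^{2π} (log(243569224216081305397)) dθ = 26π log(37).

Therefore ∬_D (26/(x^2 + y^2 + 1)) dA = 26π log(37).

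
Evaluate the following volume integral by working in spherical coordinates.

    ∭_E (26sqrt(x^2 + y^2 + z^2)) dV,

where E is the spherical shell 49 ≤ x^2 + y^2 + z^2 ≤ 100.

In spherical coordinates, x = ρ sin(φ) cos(θ), y = ρ sin(φ) sin(θ), z = ρ cos(φ), and dV = ρ^2 sin(φ) dρ dφ dθ.

The integrand becomes 26ρ, so

    ∭_E (26sqrt(x^2 + y^2 + z^2)) dV = ∫_{0}^{2π} ∫_{0}^{π} ∫_{7}^{10} (26ρ) · ρ^2 sin(φ) dρ dφ dθ.

Inner (ρ): 98787sin(φ)/2.
Middle (φ): 98787.
Outer (θ): 197574π.

Therefore the triple integral equals 197574π.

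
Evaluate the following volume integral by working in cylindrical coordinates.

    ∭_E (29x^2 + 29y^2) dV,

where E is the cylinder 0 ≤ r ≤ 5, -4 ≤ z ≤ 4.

In cylindrical coordinates, x = r cos(θ), y = r sin(θ), z = z, and dV = r dr dθ dz.

The integrand becomes 29r^2, so

    ∭_E (29x^2 + 29y^2) dV = ∫_{0}^{2π} ∫_{0}^{5} ∫_{-4}^{4} (29r^2) · r dz dr dθ.

Inner (z): 232r^3.
Middle (r from 0 to 5): 36250.
Outer (θ): 72500π.

Therefore the triple integral equals 72500π.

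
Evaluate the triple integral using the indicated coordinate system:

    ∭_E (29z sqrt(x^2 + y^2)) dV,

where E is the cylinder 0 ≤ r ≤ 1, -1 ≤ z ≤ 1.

In cylindrical coordinates, x = r cos(θ), y = r sin(θ), z = z, and dV = r dr dθ dz.

The integrand becomes 29r z, so

    ∭_E (29z sqrt(x^2 + y^2)) dV = ∫_{0}^{2π} ∫_{0}^{1} ∫_{-1}^{1} (29r z) · r dz dr dθ.

Inner (z): 0.
Middle (r from 0 to 1): 0.
Outer (θ): 0.

Therefore the triple integral equals 0.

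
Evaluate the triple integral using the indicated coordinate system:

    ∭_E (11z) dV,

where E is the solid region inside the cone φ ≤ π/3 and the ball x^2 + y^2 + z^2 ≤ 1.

In spherical coordinates, x = ρ sin(φ) cos(θ), y = ρ sin(φ) sin(θ), z = ρ cos(φ), and dV = ρ^2 sin(φ) dρ dφ dθ.

The integrand becomes 11ρ cos(φ), so

    ∭_E (11z) dV = ∫_{0}^{2π} ∫_{0}^{π/3} ∫_{0}^{1} (11ρ cos(φ)) · ρ^2 sin(φ) dρ dφ dθ.

Inner (ρ): 11sin(2φ)/8.
Middle (φ): 33/32.
Outer (θ): 33π/16.

Therefore the triple integral equals 33π/16.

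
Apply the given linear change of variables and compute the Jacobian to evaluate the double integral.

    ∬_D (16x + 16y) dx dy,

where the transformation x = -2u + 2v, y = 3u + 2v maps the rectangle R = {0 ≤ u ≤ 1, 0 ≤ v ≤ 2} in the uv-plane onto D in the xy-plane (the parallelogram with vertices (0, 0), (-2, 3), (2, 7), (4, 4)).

Compute the Jacobian determinant of (x, y) with respect to (u, v):

    ∂(x,y)/∂(u,v) = | -2  2 | = (-2)(2) - (2)(3) = -10.
                   | 3  2 |

Its absolute value is |J| = 10 (the area scaling factor).

Substituting x = -2u + 2v, y = 3u + 2v into the integrand,

    16x + 16y → 16u + 64v,

so the integral becomes

    ∬_R (16u + 64v) · |J| du dv = ∫_0^1 ∫_0^2 (160u + 640v) dv du.

Inner (v): 320u + 1280.
Outer (u): 1440.

Therefore ∬_D (16x + 16y) dx dy = 1440.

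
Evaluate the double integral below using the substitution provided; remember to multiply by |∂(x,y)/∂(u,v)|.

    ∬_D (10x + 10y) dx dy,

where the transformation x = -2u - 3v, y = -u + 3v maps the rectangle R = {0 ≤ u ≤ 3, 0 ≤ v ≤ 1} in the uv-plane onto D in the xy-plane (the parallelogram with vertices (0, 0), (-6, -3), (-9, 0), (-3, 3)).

Compute the Jacobian determinant of (x, y) with respect to (u, v):

    ∂(x,y)/∂(u,v) = | -2  -3 | = (-2)(3) - (-3)(-1) = -9.
                   | -1  3 |

Its absolute value is |J| = 9 (the area scaling factor).

Substituting x = -2u - 3v, y = -u + 3v into the integrand,

    10x + 10y → -30u,

so the integral becomes

    ∬_R (-30u) · |J| du dv = ∫_0^3 ∫_0^1 (-270u) dv du.

Inner (v): -270u.
Outer (u): -1215.

Therefore ∬_D (10x + 10y) dx dy = -1215.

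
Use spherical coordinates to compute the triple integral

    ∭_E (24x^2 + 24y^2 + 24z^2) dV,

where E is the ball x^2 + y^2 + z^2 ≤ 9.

In spherical coordinates, x = ρ sin(φ) cos(θ), y = ρ sin(φ) sin(θ), z = ρ cos(φ), and dV = ρ^2 sin(φ) dρ dφ dθ.

The integrand becomes 24ρ^2, so

    ∭_E (24x^2 + 24y^2 + 24z^2) dV = ∫_{0}^{2π} ∫_{0}^{π} ∫_{0}^{3} (24ρ^2) · ρ^2 sin(φ) dρ dφ dθ.

Inner (ρ): 5832sin(φ)/5.
Middle (φ): 11664/5.
Outer (θ): 23328π/5.

Therefore the triple integral equals 23328π/5.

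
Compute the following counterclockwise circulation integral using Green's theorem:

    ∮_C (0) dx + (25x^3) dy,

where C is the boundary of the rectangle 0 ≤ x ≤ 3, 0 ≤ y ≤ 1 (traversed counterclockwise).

Green's theorem converts the closed line integral into a double integral over the enclosed region D:

    ∮_C P dx + Q dy = ∬_D (∂Q/∂x - ∂P/∂y) dA.

Here P = 0, Q = 25x^3, so

    ∂Q/∂x = 75x^2,    ∂P/∂y = 0,
    ∂Q/∂x - ∂P/∂y = 75x^2.

D is the region 0 ≤ x ≤ 3, 0 ≤ y ≤ 1. Evaluating the double integral:

    ∬_D (75x^2) dA = ∫_0^{3} ∫_0^{1} (75x^2) dy dx.

Inner (y from 0 to 1): 75x^2.
Outer (x from 0 to 3): 675.

Therefore ∮_C P dx + Q dy = 675.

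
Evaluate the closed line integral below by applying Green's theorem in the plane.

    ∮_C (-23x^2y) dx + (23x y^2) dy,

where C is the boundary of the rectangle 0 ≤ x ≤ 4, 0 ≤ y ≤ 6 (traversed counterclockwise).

Green's theorem converts the closed line integral into a double integral over the enclosed region D:

    ∮_C P dx + Q dy = ∬_D (∂Q/∂x - ∂P/∂y) dA.

Here P = -23x^2y, Q = 23x y^2, so

    ∂Q/∂x = 23y^2,    ∂P/∂y = -23x^2,
    ∂Q/∂x - ∂P/∂y = 23x^2 + 23y^2.

D is the region 0 ≤ x ≤ 4, 0 ≤ y ≤ 6. Evaluating the double integral:

    ∬_D (23x^2 + 23y^2) dA = ∫_0^{4} ∫_0^{6} (23x^2 + 23y^2) dy dx.

Inner (y from 0 to 6): 138x^2 + 1656.
Outer (x from 0 to 4): 9568.

Therefore ∮_C P dx + Q dy = 9568.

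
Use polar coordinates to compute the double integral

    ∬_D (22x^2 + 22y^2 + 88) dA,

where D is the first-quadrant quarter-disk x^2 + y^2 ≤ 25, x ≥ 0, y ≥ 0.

The region D is 0 ≤ r ≤ 5, 0 ≤ θ ≤ π/2 in polar coordinates, where x = r cos(θ), y = r sin(θ), and dA = r dr dθ.

Under the substitution, the integrand becomes 22r^2 + 88, so

    ∬_D (22x^2 + 22y^2 + 88) dA = ∫_{0}^{π/2} ∫_{0}^{5} (22r^2 + 88) · r dr dθ.

Inner integral (in r): ∫_{0}^{5} (22r^2 + 88) · r dr = 9075/2.

Outer integral (in θ): ∫_{0}^{π/2} (9075/2) dθ = 9075π/4.

Therefore ∬_D (22x^2 + 22y^2 + 88) dA = 9075π/4.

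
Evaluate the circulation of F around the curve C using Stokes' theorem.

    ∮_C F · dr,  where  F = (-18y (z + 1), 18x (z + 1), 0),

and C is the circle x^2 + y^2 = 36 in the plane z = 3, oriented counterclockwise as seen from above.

Let S be the flat disk x^2 + y^2 ≤ 36 in the plane z = 3, with upward unit normal n̂ = ẑ. By Stokes' theorem,

    ∮_C F · dr = ∬_S (∇ × F) · n̂ dS = ∬_D (curl F)_z dA,

where D is the disk x^2 + y^2 ≤ 36.

Compute the curl of F = (-18y (z + 1), 18x (z + 1), 0):
    (∇ × F)_x = ∂F_z/∂y - ∂F_y/∂z = -18x,
    (∇ × F)_y = ∂F_x/∂z - ∂F_z/∂x = -18y,
    (∇ × F)_z = ∂F_y/∂x - ∂F_x/∂y = 36z + 36.

On z = 3, (curl F)_z = 144.

Convert to polar (x = r cos θ, y = r sin θ, dA = r dr dθ); the integrand becomes 144, so

    ∬_D (curl F)_z dA = ∫_0^{2π} ∫_0^{6} (144) · r dr dθ.

Inner (r from 0 to 6): 2592.
Outer (θ from 0 to 2π): 5184π.

Therefore ∮_C F · dr = 5184π.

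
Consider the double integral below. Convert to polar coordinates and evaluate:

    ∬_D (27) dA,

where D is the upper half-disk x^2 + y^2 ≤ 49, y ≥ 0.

The region D is 0 ≤ r ≤ 7, 0 ≤ θ ≤ π in polar coordinates, where x = r cos(θ), y = r sin(θ), and dA = r dr dθ.

Under the substitution, the integrand becomes 27, so

    ∬_D (27) dA = ∫_{0}^{π} ∫_{0}^{7} (27) · r dr dθ.

Inner integral (in r): ∫_{0}^{7} (27) · r dr = 1323/2.

Outer integral (in θ): ∫_{0}^{π} (1323/2) dθ = 1323π/2.

Therefore ∬_D (27) dA = 1323π/2.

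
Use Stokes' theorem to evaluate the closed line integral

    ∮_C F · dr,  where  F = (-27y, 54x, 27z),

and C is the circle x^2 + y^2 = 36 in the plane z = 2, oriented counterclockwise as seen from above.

Let S be the flat disk x^2 + y^2 ≤ 36 in the plane z = 2, with upward unit normal n̂ = ẑ. By Stokes' theorem,

    ∮_C F · dr = ∬_S (∇ × F) · n̂ dS = ∬_D (curl F)_z dA,

where D is the disk x^2 + y^2 ≤ 36.

Compute the curl of F = (-27y, 54x, 27z):
    (∇ × F)_x = ∂F_z/∂y - ∂F_y/∂z = 0,
    (∇ × F)_y = ∂F_x/∂z - ∂F_z/∂x = 0,
    (∇ × F)_z = ∂F_y/∂x - ∂F_x/∂y = 81.

On z = 2, (curl F)_z = 81.

Convert to polar (x = r cos θ, y = r sin θ, dA = r dr dθ); the integrand becomes 81, so

    ∬_D (curl F)_z dA = ∫_0^{2π} ∫_0^{6} (81) · r dr dθ.

Inner (r from 0 to 6): 1458.
Outer (θ from 0 to 2π): 2916π.

Therefore ∮_C F · dr = 2916π.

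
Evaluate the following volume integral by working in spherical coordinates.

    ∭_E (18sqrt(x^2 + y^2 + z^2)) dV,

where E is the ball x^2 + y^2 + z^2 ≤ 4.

In spherical coordinates, x = ρ sin(φ) cos(θ), y = ρ sin(φ) sin(θ), z = ρ cos(φ), and dV = ρ^2 sin(φ) dρ dφ dθ.

The integrand becomes 18ρ, so

    ∭_E (18sqrt(x^2 + y^2 + z^2)) dV = ∫_{0}^{2π} ∫_{0}^{π} ∫_{0}^{2} (18ρ) · ρ^2 sin(φ) dρ dφ dθ.

Inner (ρ): 72sin(φ).
Middle (φ): 144.
Outer (θ): 288π.

Therefore the triple integral equals 288π.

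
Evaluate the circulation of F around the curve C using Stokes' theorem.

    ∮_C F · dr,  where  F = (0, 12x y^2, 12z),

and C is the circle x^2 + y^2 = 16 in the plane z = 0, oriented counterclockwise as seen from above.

Let S be the flat disk x^2 + y^2 ≤ 16 in the plane z = 0, with upward unit normal n̂ = ẑ. By Stokes' theorem,

    ∮_C F · dr = ∬_S (∇ × F) · n̂ dS = ∬_D (curl F)_z dA,

where D is the disk x^2 + y^2 ≤ 16.

Compute the curl of F = (0, 12x y^2, 12z):
    (∇ × F)_x = ∂F_z/∂y - ∂F_y/∂z = 0,
    (∇ × F)_y = ∂F_x/∂z - ∂F_z/∂x = 0,
    (∇ × F)_z = ∂F_y/∂x - ∂F_x/∂y = 12y^2.

On z = 0, (curl F)_z = 12y^2.

Convert to polar (x = r cos θ, y = r sin θ, dA = r dr dθ); the integrand becomes 12r^2sin(θ)^2, so

    ∬_D (curl F)_z dA = ∫_0^{2π} ∫_0^{4} (12r^2sin(θ)^2) · r dr dθ.

Inner (r from 0 to 4): 768sin(θ)^2.
Outer (θ from 0 to 2π): 768π.

Therefore ∮_C F · dr = 768π.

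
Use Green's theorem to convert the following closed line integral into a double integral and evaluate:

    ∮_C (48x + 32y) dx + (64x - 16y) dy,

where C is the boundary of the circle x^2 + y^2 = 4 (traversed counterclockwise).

Green's theorem converts the closed line integral into a double integral over the enclosed region D:

    ∮_C P dx + Q dy = ∬_D (∂Q/∂x - ∂P/∂y) dA.

Here P = 48x + 32y, Q = 64x - 16y, so

    ∂Q/∂x = 64,    ∂P/∂y = 32,
    ∂Q/∂x - ∂P/∂y = 32.

D is the region x^2 + y^2 ≤ 4. Evaluating the double integral:

In polar coordinates (x = r cos θ, y = r sin θ, dA = r dr dθ) the integrand becomes 32, so

    ∬_D (32) dA = ∫_0^{2π} ∫_0^{2} (32) · r dr dθ.

Inner (r from 0 to 2): 64.
Outer (θ from 0 to 2π): 128π.

Therefore ∮_C P dx + Q dy = 128π.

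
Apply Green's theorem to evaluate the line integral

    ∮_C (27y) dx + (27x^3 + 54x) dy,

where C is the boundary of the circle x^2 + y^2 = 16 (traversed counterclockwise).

Green's theorem converts the closed line integral into a double integral over the enclosed region D:

    ∮_C P dx + Q dy = ∬_D (∂Q/∂x - ∂P/∂y) dA.

Here P = 27y, Q = 27x^3 + 54x, so

    ∂Q/∂x = 81x^2 + 54,    ∂P/∂y = 27,
    ∂Q/∂x - ∂P/∂y = 81x^2 + 27.

D is the region x^2 + y^2 ≤ 16. Evaluating the double integral:

In polar coordinates (x = r cos θ, y = r sin θ, dA = r dr dθ) the integrand becomes 81r^2cos(θ)^2 + 27, so

    ∬_D (81x^2 + 27) dA = ∫_0^{2π} ∫_0^{4} (81r^2cos(θ)^2 + 27) · r dr dθ.

Inner (r from 0 to 4): 5184cos(θ)^2 + 216.
Outer (θ from 0 to 2π): 5616π.

Therefore ∮_C P dx + Q dy = 5616π.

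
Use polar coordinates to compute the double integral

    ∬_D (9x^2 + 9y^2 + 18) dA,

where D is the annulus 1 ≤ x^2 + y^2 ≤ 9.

The region D is 1 ≤ r ≤ 3, 0 ≤ θ ≤ 2π in polar coordinates, where x = r cos(θ), y = r sin(θ), and dA = r dr dθ.

Under the substitution, the integrand becomes 9r^2 + 18, so

    ∬_D (9x^2 + 9y^2 + 18) dA = ∫_{0}^{2π} ∫_{1}^{3} (9r^2 + 18) · r dr dθ.

Inner integral (in r): ∫_{1}^{3} (9r^2 + 18) · r dr = 252.

Outer integral (in θ): ∫_{0}^{2π} (252) dθ = 504π.

Therefore ∬_D (9x^2 + 9y^2 + 18) dA = 504π.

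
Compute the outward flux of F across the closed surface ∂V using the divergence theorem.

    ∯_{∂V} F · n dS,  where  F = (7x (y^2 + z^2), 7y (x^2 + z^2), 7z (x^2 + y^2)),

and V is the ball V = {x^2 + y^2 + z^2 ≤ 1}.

By the divergence theorem,

    ∯_{∂V} F · n dS = ∭_V (∇ · F) dV.

Compute the divergence:
    ∇ · F = ∂F_x/∂x + ∂F_y/∂y + ∂F_z/∂z = 7y^2 + 7z^2 + 7x^2 + 7z^2 + 7x^2 + 7y^2 = 14x^2 + 14y^2 + 14z^2.

In spherical coordinates, x = ρ sin(φ) cos(θ), y = ρ sin(φ) sin(θ), z = ρ cos(φ), dV = ρ^2 sin(φ) dρ dφ dθ, with 0 ≤ ρ ≤ 1, 0 ≤ φ ≤ π, 0 ≤ θ ≤ 2π.

The integrand, after substitution and multiplying by the volume element, becomes (14ρ^2) · ρ^2 sin(φ), so

    ∭_V (∇·F) dV = ∫_0^{2π} ∫_0^{π} ∫_0^{1} (14ρ^2) · ρ^2 sin(φ) dρ dφ dθ.

Inner (ρ from 0 to 1): 14sin(φ)/5.
Middle (φ from 0 to π): 28/5.
Outer (θ from 0 to 2π): 56π/5.

Therefore ∯_{∂V} F · n dS = 56π/5.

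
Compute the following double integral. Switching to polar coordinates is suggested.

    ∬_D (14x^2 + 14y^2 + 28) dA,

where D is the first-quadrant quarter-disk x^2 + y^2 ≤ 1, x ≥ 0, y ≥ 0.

The region D is 0 ≤ r ≤ 1, 0 ≤ θ ≤ π/2 in polar coordinates, where x = r cos(θ), y = r sin(θ), and dA = r dr dθ.

Under the substitution, the integrand becomes 14r^2 + 28, so

    ∬_D (14x^2 + 14y^2 + 28) dA = ∫_{0}^{π/2} ∫_{0}^{1} (14r^2 + 28) · r dr dθ.

Inner integral (in r): ∫_{0}^{1} (14r^2 + 28) · r dr = 35/2.

Outer integral (in θ): ∫_{0}^{π/2} (35/2) dθ = 35π/4.

Therefore ∬_D (14x^2 + 14y^2 + 28) dA = 35π/4.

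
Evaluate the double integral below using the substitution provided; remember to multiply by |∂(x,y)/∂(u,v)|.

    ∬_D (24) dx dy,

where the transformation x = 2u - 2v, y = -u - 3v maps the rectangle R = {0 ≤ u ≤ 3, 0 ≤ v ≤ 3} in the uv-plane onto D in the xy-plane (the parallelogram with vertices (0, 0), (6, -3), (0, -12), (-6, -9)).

Compute the Jacobian determinant of (x, y) with respect to (u, v):

    ∂(x,y)/∂(u,v) = | 2  -2 | = (2)(-3) - (-2)(-1) = -8.
                   | -1  -3 |

Its absolute value is |J| = 8 (the area scaling factor).

Substituting x = 2u - 2v, y = -u - 3v into the integrand,

    24 → 24,

so the integral becomes

    ∬_R (24) · |J| du dv = ∫_0^3 ∫_0^3 (192) dv du.

Inner (v): 576.
Outer (u): 1728.

Therefore ∬_D (24) dx dy = 1728.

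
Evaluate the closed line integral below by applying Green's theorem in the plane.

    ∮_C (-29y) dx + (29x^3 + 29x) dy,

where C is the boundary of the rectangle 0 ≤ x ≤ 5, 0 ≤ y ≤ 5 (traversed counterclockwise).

Green's theorem converts the closed line integral into a double integral over the enclosed region D:

    ∮_C P dx + Q dy = ∬_D (∂Q/∂x - ∂P/∂y) dA.

Here P = -29y, Q = 29x^3 + 29x, so

    ∂Q/∂x = 87x^2 + 29,    ∂P/∂y = -29,
    ∂Q/∂x - ∂P/∂y = 87x^2 + 58.

D is the region 0 ≤ x ≤ 5, 0 ≤ y ≤ 5. Evaluating the double integral:

    ∬_D (87x^2 + 58) dA = ∫_0^{5} ∫_0^{5} (87x^2 + 58) dy dx.

Inner (y from 0 to 5): 435x^2 + 290.
Outer (x from 0 to 5): 19575.

Therefore ∮_C P dx + Q dy = 19575.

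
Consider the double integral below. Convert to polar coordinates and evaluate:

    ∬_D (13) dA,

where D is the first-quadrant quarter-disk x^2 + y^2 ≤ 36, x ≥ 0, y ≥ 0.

The region D is 0 ≤ r ≤ 6, 0 ≤ θ ≤ π/2 in polar coordinates, where x = r cos(θ), y = r sin(θ), and dA = r dr dθ.

Under the substitution, the integrand becomes 13, so

    ∬_D (13) dA = ∫_{0}^{π/2} ∫_{0}^{6} (13) · r dr dθ.

Inner integral (in r): ∫_{0}^{6} (13) · r dr = 234.

Outer integral (in θ): ∫_{0}^{π/2} (234) dθ = 117π.

Therefore ∬_D (13) dA = 117π.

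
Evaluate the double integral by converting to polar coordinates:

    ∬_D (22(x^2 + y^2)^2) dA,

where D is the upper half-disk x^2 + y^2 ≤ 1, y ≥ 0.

The region D is 0 ≤ r ≤ 1, 0 ≤ θ ≤ π in polar coordinates, where x = r cos(θ), y = r sin(θ), and dA = r dr dθ.

Under the substitution, the integrand becomes 22r^4, so

    ∬_D (22(x^2 + y^2)^2) dA = ∫_{0}^{π} ∫_{0}^{1} (22r^4) · r dr dθ.

Inner integral (in r): ∫_{0}^{1} (22r^4) · r dr = 11/3.

Outer integral (in θ): ∫_{0}^{π} (11/3) dθ = 11π/3.

Therefore ∬_D (22(x^2 + y^2)^2) dA = 11π/3.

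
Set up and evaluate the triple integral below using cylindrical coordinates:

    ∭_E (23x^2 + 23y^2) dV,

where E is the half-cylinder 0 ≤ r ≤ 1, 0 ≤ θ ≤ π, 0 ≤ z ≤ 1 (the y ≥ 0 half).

In cylindrical coordinates, x = r cos(θ), y = r sin(θ), z = z, and dV = r dr dθ dz.

The integrand becomes 23r^2, so

    ∭_E (23x^2 + 23y^2) dV = ∫_{0}^{π} ∫_{0}^{1} ∫_{0}^{1} (23r^2) · r dz dr dθ.

Inner (z): 23r^3.
Middle (r from 0 to 1): 23/4.
Outer (θ): 23π/4.

Therefore the triple integral equals 23π/4.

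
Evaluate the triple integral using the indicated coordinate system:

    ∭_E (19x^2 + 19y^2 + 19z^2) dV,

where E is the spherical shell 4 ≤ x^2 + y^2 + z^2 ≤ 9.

In spherical coordinates, x = ρ sin(φ) cos(θ), y = ρ sin(φ) sin(θ), z = ρ cos(φ), and dV = ρ^2 sin(φ) dρ dφ dθ.

The integrand becomes 19ρ^2, so

    ∭_E (19x^2 + 19y^2 + 19z^2) dV = ∫_{0}^{2π} ∫_{0}^{π} ∫_{2}^{3} (19ρ^2) · ρ^2 sin(φ) dρ dφ dθ.

Inner (ρ): 4009sin(φ)/5.
Middle (φ): 8018/5.
Outer (θ): 16036π/5.

Therefore the triple integral equals 16036π/5.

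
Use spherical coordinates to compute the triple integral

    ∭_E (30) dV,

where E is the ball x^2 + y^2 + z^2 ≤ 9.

In spherical coordinates, x = ρ sin(φ) cos(θ), y = ρ sin(φ) sin(θ), z = ρ cos(φ), and dV = ρ^2 sin(φ) dρ dφ dθ.

The integrand becomes 30, so

    ∭_E (30) dV = ∫_{0}^{2π} ∫_{0}^{π} ∫_{0}^{3} (30) · ρ^2 sin(φ) dρ dφ dθ.

Inner (ρ): 270sin(φ).
Middle (φ): 540.
Outer (θ): 1080π.

Therefore the triple integral equals 1080π.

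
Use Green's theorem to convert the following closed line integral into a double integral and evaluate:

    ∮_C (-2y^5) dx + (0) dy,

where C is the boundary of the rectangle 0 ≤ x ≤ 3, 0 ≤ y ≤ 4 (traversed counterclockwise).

Green's theorem converts the closed line integral into a double integral over the enclosed region D:

    ∮_C P dx + Q dy = ∬_D (∂Q/∂x - ∂P/∂y) dA.

Here P = -2y^5, Q = 0, so

    ∂Q/∂x = 0,    ∂P/∂y = -10y^4,
    ∂Q/∂x - ∂P/∂y = 10y^4.

D is the region 0 ≤ x ≤ 3, 0 ≤ y ≤ 4. Evaluating the double integral:

    ∬_D (10y^4) dA = ∫_0^{3} ∫_0^{4} (10y^4) dy dx.

Inner (y from 0 to 4): 2048.
Outer (x from 0 to 3): 6144.

Therefore ∮_C P dx + Q dy = 6144.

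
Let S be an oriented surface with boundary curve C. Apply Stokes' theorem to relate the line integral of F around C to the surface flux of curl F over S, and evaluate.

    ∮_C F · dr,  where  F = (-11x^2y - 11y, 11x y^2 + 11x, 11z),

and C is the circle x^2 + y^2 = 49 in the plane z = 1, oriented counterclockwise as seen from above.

Let S be the flat disk x^2 + y^2 ≤ 49 in the plane z = 1, with upward unit normal n̂ = ẑ. By Stokes' theorem,

    ∮_C F · dr = ∬_S (∇ × F) · n̂ dS = ∬_D (curl F)_z dA,

where D is the disk x^2 + y^2 ≤ 49.

Compute the curl of F = (-11x^2y - 11y, 11x y^2 + 11x, 11z):
    (∇ × F)_x = ∂F_z/∂y - ∂F_y/∂z = 0,
    (∇ × F)_y = ∂F_x/∂z - ∂F_z/∂x = 0,
    (∇ × F)_z = ∂F_y/∂x - ∂F_x/∂y = 11x^2 + 11y^2 + 22.

On z = 1, (curl F)_z = 11x^2 + 11y^2 + 22.

Convert to polar (x = r cos θ, y = r sin θ, dA = r dr dθ); the integrand becomes 11r^2 + 22, so

    ∬_D (curl F)_z dA = ∫_0^{2π} ∫_0^{7} (11r^2 + 22) · r dr dθ.

Inner (r from 0 to 7): 28567/4.
Outer (θ from 0 to 2π): 28567π/2.

Therefore ∮_C F · dr = 28567π/2.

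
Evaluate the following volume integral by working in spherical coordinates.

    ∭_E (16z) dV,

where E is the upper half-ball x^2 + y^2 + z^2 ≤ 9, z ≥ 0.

In spherical coordinates, x = ρ sin(φ) cos(θ), y = ρ sin(φ) sin(θ), z = ρ cos(φ), and dV = ρ^2 sin(φ) dρ dφ dθ.

The integrand becomes 16ρ cos(φ), so

    ∭_E (16z) dV = ∫_{0}^{2π} ∫_{0}^{π/2} ∫_{0}^{3} (16ρ cos(φ)) · ρ^2 sin(φ) dρ dφ dθ.

Inner (ρ): 162sin(2φ).
Middle (φ): 162.
Outer (θ): 324π.

Therefore the triple integral equals 324π.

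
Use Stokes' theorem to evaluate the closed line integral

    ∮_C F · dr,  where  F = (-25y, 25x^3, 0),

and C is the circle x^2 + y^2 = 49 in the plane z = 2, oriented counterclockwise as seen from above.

Let S be the flat disk x^2 + y^2 ≤ 49 in the plane z = 2, with upward unit normal n̂ = ẑ. By Stokes' theorem,

    ∮_C F · dr = ∬_S (∇ × F) · n̂ dS = ∬_D (curl F)_z dA,

where D is the disk x^2 + y^2 ≤ 49.

Compute the curl of F = (-25y, 25x^3, 0):
    (∇ × F)_x = ∂F_z/∂y - ∂F_y/∂z = 0,
    (∇ × F)_y = ∂F_x/∂z - ∂F_z/∂x = 0,
    (∇ × F)_z = ∂F_y/∂x - ∂F_x/∂y = 75x^2 + 25.

On z = 2, (curl F)_z = 75x^2 + 25.

Convert to polar (x = r cos θ, y = r sin θ, dA = r dr dθ); the integrand becomes 75r^2cos(θ)^2 + 25, so

    ∬_D (curl F)_z dA = ∫_0^{2π} ∫_0^{7} (75r^2cos(θ)^2 + 25) · r dr dθ.

Inner (r from 0 to 7): 180075cos(θ)^2/4 + 1225/2.
Outer (θ from 0 to 2π): 184975π/4.

Therefore ∮_C F · dr = 184975π/4.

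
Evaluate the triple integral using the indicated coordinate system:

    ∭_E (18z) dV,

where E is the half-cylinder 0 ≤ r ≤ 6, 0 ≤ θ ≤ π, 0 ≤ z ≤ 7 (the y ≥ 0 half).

In cylindrical coordinates, x = r cos(θ), y = r sin(θ), z = z, and dV = r dr dθ dz.

The integrand becomes 18z, so

    ∭_E (18z) dV = ∫_{0}^{π} ∫_{0}^{6} ∫_{0}^{7} (18z) · r dz dr dθ.

Inner (z): 441r.
Middle (r from 0 to 6): 7938.
Outer (θ): 7938π.

Therefore the triple integral equals 7938π.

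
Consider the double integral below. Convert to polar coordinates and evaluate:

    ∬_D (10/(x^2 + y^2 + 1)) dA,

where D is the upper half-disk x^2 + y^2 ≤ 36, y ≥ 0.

The region D is 0 ≤ r ≤ 6, 0 ≤ θ ≤ π in polar coordinates, where x = r cos(θ), y = r sin(θ), and dA = r dr dθ.

Under the substitution, the integrand becomes 10/(r^2 + 1), so

    ∬_D (10/(x^2 + y^2 + 1)) dA = ∫_{0}^{π} ∫_{0}^{6} (10/(r^2 + 1)) · r dr dθ.

Inner integral (in r): ∫_{0}^{6} (10/(r^2 + 1)) · r dr = log(69343957).

Outer integral (in θ): ∫_{0}^{π} (log(69343957)) dθ = log(69343957^π).

Therefore ∬_D (10/(x^2 + y^2 + 1)) dA = log(69343957^π).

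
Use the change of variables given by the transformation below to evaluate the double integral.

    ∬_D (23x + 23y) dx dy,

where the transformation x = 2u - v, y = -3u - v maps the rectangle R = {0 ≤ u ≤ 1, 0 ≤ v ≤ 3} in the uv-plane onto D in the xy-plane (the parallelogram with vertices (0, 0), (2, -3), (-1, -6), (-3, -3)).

Compute the Jacobian determinant of (x, y) with respect to (u, v):

    ∂(x,y)/∂(u,v) = | 2  -1 | = (2)(-1) - (-1)(-3) = -5.
                   | -3  -1 |

Its absolute value is |J| = 5 (the area scaling factor).

Substituting x = 2u - v, y = -3u - v into the integrand,

    23x + 23y → -23u - 46v,

so the integral becomes

    ∬_R (-23u - 46v) · |J| du dv = ∫_0^1 ∫_0^3 (-115u - 230v) dv du.

Inner (v): -345u - 1035.
Outer (u): -2415/2.

Therefore ∬_D (23x + 23y) dx dy = -2415/2.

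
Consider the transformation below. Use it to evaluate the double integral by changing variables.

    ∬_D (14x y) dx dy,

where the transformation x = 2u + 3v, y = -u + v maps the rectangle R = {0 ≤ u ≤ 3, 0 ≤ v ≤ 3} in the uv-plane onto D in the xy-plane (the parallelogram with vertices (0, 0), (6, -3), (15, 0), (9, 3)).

Compute the Jacobian determinant of (x, y) with respect to (u, v):

    ∂(x,y)/∂(u,v) = | 2  3 | = (2)(1) - (3)(-1) = 5.
                   | -1  1 |

Its absolute value is |J| = 5 (the area scaling factor).

Substituting x = 2u + 3v, y = -u + v into the integrand,

    14x y → -28u^2 - 14u v + 42v^2,

so the integral becomes

    ∬_R (-28u^2 - 14u v + 42v^2) · |J| du dv = ∫_0^3 ∫_0^3 (-140u^2 - 70u v + 210v^2) dv du.

Inner (v): -420u^2 - 315u + 1890.
Outer (u): 945/2.

Therefore ∬_D (14x y) dx dy = 945/2.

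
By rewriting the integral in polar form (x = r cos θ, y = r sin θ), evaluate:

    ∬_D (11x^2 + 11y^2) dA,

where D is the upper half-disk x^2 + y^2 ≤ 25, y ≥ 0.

The region D is 0 ≤ r ≤ 5, 0 ≤ θ ≤ π in polar coordinates, where x = r cos(θ), y = r sin(θ), and dA = r dr dθ.

Under the substitution, the integrand becomes 11r^2, so

    ∬_D (11x^2 + 11y^2) dA = ∫_{0}^{π} ∫_{0}^{5} (11r^2) · r dr dθ.

Inner integral (in r): ∫_{0}^{5} (11r^2) · r dr = 6875/4.

Outer integral (in θ): ∫_{0}^{π} (6875/4) dθ = 6875π/4.

Therefore ∬_D (11x^2 + 11y^2) dA = 6875π/4.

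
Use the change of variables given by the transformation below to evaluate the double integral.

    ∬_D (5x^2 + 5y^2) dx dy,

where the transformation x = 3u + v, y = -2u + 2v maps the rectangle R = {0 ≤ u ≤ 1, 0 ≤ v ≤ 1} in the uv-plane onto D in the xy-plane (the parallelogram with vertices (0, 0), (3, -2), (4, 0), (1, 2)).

Compute the Jacobian determinant of (x, y) with respect to (u, v):

    ∂(x,y)/∂(u,v) = | 3  1 | = (3)(2) - (1)(-2) = 8.
                   | -2  2 |

Its absolute value is |J| = 8 (the area scaling factor).

Substituting x = 3u + v, y = -2u + 2v into the integrand,

    5x^2 + 5y^2 → 65u^2 - 10u v + 25v^2,

so the integral becomes

    ∬_R (65u^2 - 10u v + 25v^2) · |J| du dv = ∫_0^1 ∫_0^1 (520u^2 - 80u v + 200v^2) dv du.

Inner (v): 520u^2 - 40u + 200/3.
Outer (u): 220.

Therefore ∬_D (5x^2 + 5y^2) dx dy = 220.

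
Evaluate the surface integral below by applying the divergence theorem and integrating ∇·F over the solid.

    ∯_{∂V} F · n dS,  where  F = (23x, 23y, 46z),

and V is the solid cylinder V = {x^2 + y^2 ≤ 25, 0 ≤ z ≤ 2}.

By the divergence theorem,

    ∯_{∂V} F · n dS = ∭_V (∇ · F) dV.

Compute the divergence:
    ∇ · F = ∂F_x/∂x + ∂F_y/∂y + ∂F_z/∂z = 23 + 23 + 46 = 92.

In cylindrical coordinates, x = r cos(θ), y = r sin(θ), z = z, dV = r dr dθ dz, with 0 ≤ r ≤ 5, 0 ≤ θ ≤ 2π, 0 ≤ z ≤ 2.

The integrand, after substitution and multiplying by the volume element, becomes (92) · r, so

    ∭_V (∇·F) dV = ∫_0^{2π} ∫_0^{5} ∫_0^{2} (92) · r dz dr dθ.

Inner (z from 0 to 2): 184r.
Middle (r from 0 to 5): 2300.
Outer (θ from 0 to 2π): 4600π.

Therefore ∯_{∂V} F · n dS = 4600π.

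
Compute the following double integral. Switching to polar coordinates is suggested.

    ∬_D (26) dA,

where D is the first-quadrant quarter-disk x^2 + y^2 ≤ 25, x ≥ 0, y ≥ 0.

The region D is 0 ≤ r ≤ 5, 0 ≤ θ ≤ π/2 in polar coordinates, where x = r cos(θ), y = r sin(θ), and dA = r dr dθ.

Under the substitution, the integrand becomes 26, so

    ∬_D (26) dA = ∫_{0}^{π/2} ∫_{0}^{5} (26) · r dr dθ.

Inner integral (in r): ∫_{0}^{5} (26) · r dr = 325.

Outer integral (in θ): ∫_{0}^{π/2} (325) dθ = 325π/2.

Therefore ∬_D (26) dA = 325π/2.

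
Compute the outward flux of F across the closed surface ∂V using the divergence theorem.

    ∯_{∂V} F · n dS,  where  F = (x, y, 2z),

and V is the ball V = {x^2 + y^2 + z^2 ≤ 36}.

By the divergence theorem,

    ∯_{∂V} F · n dS = ∭_V (∇ · F) dV.

Compute the divergence:
    ∇ · F = ∂F_x/∂x + ∂F_y/∂y + ∂F_z/∂z = 1 + 1 + 2 = 4.

In spherical coordinates, x = ρ sin(φ) cos(θ), y = ρ sin(φ) sin(θ), z = ρ cos(φ), dV = ρ^2 sin(φ) dρ dφ dθ, with 0 ≤ ρ ≤ 6, 0 ≤ φ ≤ π, 0 ≤ θ ≤ 2π.

The integrand, after substitution and multiplying by the volume element, becomes (4) · ρ^2 sin(φ), so

    ∭_V (∇·F) dV = ∫_0^{2π} ∫_0^{π} ∫_0^{6} (4) · ρ^2 sin(φ) dρ dφ dθ.

Inner (ρ from 0 to 6): 288sin(φ).
Middle (φ from 0 to π): 576.
Outer (θ from 0 to 2π): 1152π.

Therefore ∯_{∂V} F · n dS = 1152π.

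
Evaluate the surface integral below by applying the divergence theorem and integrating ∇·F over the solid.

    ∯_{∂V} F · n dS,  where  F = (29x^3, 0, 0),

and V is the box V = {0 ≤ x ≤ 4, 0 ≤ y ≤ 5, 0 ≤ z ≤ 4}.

By the divergence theorem,

    ∯_{∂V} F · n dS = ∭_V (∇ · F) dV.

Compute the divergence:
    ∇ · F = ∂F_x/∂x + ∂F_y/∂y + ∂F_z/∂z = 87x^2 + 0 + 0 = 87x^2.

V is a rectangular box, so dV = dx dy dz with 0 ≤ x ≤ 4, 0 ≤ y ≤ 5, 0 ≤ z ≤ 4.

Integrate (87x^2) over V as an iterated integral:

    ∭_V (∇·F) dV = ∫_0^{4} ∫_0^{5} ∫_0^{4} (87x^2) dz dy dx.

Inner (z from 0 to 4): 348x^2.
Middle (y from 0 to 5): 1740x^2.
Outer (x from 0 to 4): 37120.

Therefore ∯_{∂V} F · n dS = 37120.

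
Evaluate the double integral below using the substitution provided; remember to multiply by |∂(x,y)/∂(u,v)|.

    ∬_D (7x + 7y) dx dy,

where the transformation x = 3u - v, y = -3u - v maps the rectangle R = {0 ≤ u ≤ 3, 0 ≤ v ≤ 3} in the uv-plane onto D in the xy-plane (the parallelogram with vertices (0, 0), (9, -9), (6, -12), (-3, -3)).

Compute the Jacobian determinant of (x, y) with respect to (u, v):

    ∂(x,y)/∂(u,v) = | 3  -1 | = (3)(-1) - (-1)(-3) = -6.
                   | -3  -1 |

Its absolute value is |J| = 6 (the area scaling factor).

Substituting x = 3u - v, y = -3u - v into the integrand,

    7x + 7y → -14v,

so the integral becomes

    ∬_R (-14v) · |J| du dv = ∫_0^3 ∫_0^3 (-84v) dv du.

Inner (v): -378.
Outer (u): -1134.

Therefore ∬_D (7x + 7y) dx dy = -1134.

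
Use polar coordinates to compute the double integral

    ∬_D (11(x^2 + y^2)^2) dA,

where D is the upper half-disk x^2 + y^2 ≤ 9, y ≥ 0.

The region D is 0 ≤ r ≤ 3, 0 ≤ θ ≤ π in polar coordinates, where x = r cos(θ), y = r sin(θ), and dA = r dr dθ.

Under the substitution, the integrand becomes 11r^4, so

    ∬_D (11(x^2 + y^2)^2) dA = ∫_{0}^{π} ∫_{0}^{3} (11r^4) · r dr dθ.

Inner integral (in r): ∫_{0}^{3} (11r^4) · r dr = 2673/2.

Outer integral (in θ): ∫_{0}^{π} (2673/2) dθ = 2673π/2.

Therefore ∬_D (11(x^2 + y^2)^2) dA = 2673π/2.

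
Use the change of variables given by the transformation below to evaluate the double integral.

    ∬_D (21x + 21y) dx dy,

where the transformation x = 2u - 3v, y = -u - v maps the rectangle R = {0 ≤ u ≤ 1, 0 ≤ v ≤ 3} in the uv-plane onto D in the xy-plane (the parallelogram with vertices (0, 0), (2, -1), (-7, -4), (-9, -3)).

Compute the Jacobian determinant of (x, y) with respect to (u, v):

    ∂(x,y)/∂(u,v) = | 2  -3 | = (2)(-1) - (-3)(-1) = -5.
                   | -1  -1 |

Its absolute value is |J| = 5 (the area scaling factor).

Substituting x = 2u - 3v, y = -u - v into the integrand,

    21x + 21y → 21u - 84v,

so the integral becomes

    ∬_R (21u - 84v) · |J| du dv = ∫_0^1 ∫_0^3 (105u - 420v) dv du.

Inner (v): 315u - 1890.
Outer (u): -3465/2.

Therefore ∬_D (21x + 21y) dx dy = -3465/2.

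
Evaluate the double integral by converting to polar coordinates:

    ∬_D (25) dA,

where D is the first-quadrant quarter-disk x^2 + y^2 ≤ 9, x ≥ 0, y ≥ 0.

The region D is 0 ≤ r ≤ 3, 0 ≤ θ ≤ π/2 in polar coordinates, where x = r cos(θ), y = r sin(θ), and dA = r dr dθ.

Under the substitution, the integrand becomes 25, so

    ∬_D (25) dA = ∫_{0}^{π/2} ∫_{0}^{3} (25) · r dr dθ.

Inner integral (in r): ∫_{0}^{3} (25) · r dr = 225/2.

Outer integral (in θ): ∫_{0}^{π/2} (225/2) dθ = 225π/4.

Therefore ∬_D (25) dA = 225π/4.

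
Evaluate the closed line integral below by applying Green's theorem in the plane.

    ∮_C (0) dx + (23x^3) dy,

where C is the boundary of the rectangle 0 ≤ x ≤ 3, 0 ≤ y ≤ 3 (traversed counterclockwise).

Green's theorem converts the closed line integral into a double integral over the enclosed region D:

    ∮_C P dx + Q dy = ∬_D (∂Q/∂x - ∂P/∂y) dA.

Here P = 0, Q = 23x^3, so

    ∂Q/∂x = 69x^2,    ∂P/∂y = 0,
    ∂Q/∂x - ∂P/∂y = 69x^2.

D is the region 0 ≤ x ≤ 3, 0 ≤ y ≤ 3. Evaluating the double integral:

    ∬_D (69x^2) dA = ∫_0^{3} ∫_0^{3} (69x^2) dy dx.

Inner (y from 0 to 3): 207x^2.
Outer (x from 0 to 3): 1863.

Therefore ∮_C P dx + Q dy = 1863.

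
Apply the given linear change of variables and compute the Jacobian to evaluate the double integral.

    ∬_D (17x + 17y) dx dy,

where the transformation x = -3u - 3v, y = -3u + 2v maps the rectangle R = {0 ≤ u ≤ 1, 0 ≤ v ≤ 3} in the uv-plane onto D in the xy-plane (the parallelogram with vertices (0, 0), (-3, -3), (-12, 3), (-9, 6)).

Compute the Jacobian determinant of (x, y) with respect to (u, v):

    ∂(x,y)/∂(u,v) = | -3  -3 | = (-3)(2) - (-3)(-3) = -15.
                   | -3  2 |

Its absolute value is |J| = 15 (the area scaling factor).

Substituting x = -3u - 3v, y = -3u + 2v into the integrand,

    17x + 17y → -102u - 17v,

so the integral becomes

    ∬_R (-102u - 17v) · |J| du dv = ∫_0^1 ∫_0^3 (-1530u - 255v) dv du.

Inner (v): -4590u - 2295/2.
Outer (u): -6885/2.

Therefore ∬_D (17x + 17y) dx dy = -6885/2.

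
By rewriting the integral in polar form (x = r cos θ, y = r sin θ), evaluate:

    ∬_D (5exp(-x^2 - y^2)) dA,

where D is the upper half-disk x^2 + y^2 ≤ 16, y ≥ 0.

The region D is 0 ≤ r ≤ 4, 0 ≤ θ ≤ π in polar coordinates, where x = r cos(θ), y = r sin(θ), and dA = r dr dθ.

Under the substitution, the integrand becomes 5exp(-r^2), so

    ∬_D (5exp(-x^2 - y^2)) dA = ∫_{0}^{π} ∫_{0}^{4} (5exp(-r^2)) · r dr dθ.

Inner integral (in r): ∫_{0}^{4} (5exp(-r^2)) · r dr = 5/2 - 5exp(-16)/2.

Outer integral (in θ): ∫_{0}^{π} (5/2 - 5exp(-16)/2) dθ = -5π (1 - exp(16))exp(-16)/2.

Therefore ∬_D (5exp(-x^2 - y^2)) dA = -5π (1 - exp(16))exp(-16)/2.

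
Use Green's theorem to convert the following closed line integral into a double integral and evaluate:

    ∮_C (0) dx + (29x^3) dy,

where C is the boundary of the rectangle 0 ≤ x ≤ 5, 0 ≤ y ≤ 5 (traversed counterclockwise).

Green's theorem converts the closed line integral into a double integral over the enclosed region D:

    ∮_C P dx + Q dy = ∬_D (∂Q/∂x - ∂P/∂y) dA.

Here P = 0, Q = 29x^3, so

    ∂Q/∂x = 87x^2,    ∂P/∂y = 0,
    ∂Q/∂x - ∂P/∂y = 87x^2.

D is the region 0 ≤ x ≤ 5, 0 ≤ y ≤ 5. Evaluating the double integral:

    ∬_D (87x^2) dA = ∫_0^{5} ∫_0^{5} (87x^2) dy dx.

Inner (y from 0 to 5): 435x^2.
Outer (x from 0 to 5): 18125.

Therefore ∮_C P dx + Q dy = 18125.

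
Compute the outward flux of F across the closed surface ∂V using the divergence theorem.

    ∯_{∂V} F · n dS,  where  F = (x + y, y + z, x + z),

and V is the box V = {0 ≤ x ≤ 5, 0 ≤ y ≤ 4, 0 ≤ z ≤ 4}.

By the divergence theorem,

    ∯_{∂V} F · n dS = ∭_V (∇ · F) dV.

Compute the divergence:
    ∇ · F = ∂F_x/∂x + ∂F_y/∂y + ∂F_z/∂z = 1 + 1 + 1 = 3.

V is a rectangular box, so dV = dx dy dz with 0 ≤ x ≤ 5, 0 ≤ y ≤ 4, 0 ≤ z ≤ 4.

Integrate (3) over V as an iterated integral:

    ∭_V (∇·F) dV = ∫_0^{5} ∫_0^{4} ∫_0^{4} (3) dz dy dx.

Inner (z from 0 to 4): 12.
Middle (y from 0 to 4): 48.
Outer (x from 0 to 5): 240.

Therefore ∯_{∂V} F · n dS = 240.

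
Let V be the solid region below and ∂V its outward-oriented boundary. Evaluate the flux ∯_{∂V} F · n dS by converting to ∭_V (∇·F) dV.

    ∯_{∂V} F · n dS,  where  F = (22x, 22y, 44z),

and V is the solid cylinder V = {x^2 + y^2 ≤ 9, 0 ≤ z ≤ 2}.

By the divergence theorem,

    ∯_{∂V} F · n dS = ∭_V (∇ · F) dV.

Compute the divergence:
    ∇ · F = ∂F_x/∂x + ∂F_y/∂y + ∂F_z/∂z = 22 + 22 + 44 = 88.

In cylindrical coordinates, x = r cos(θ), y = r sin(θ), z = z, dV = r dr dθ dz, with 0 ≤ r ≤ 3, 0 ≤ θ ≤ 2π, 0 ≤ z ≤ 2.

The integrand, after substitution and multiplying by the volume element, becomes (88) · r, so

    ∭_V (∇·F) dV = ∫_0^{2π} ∫_0^{3} ∫_0^{2} (88) · r dz dr dθ.

Inner (z from 0 to 2): 176r.
Middle (r from 0 to 3): 792.
Outer (θ from 0 to 2π): 1584π.

Therefore ∯_{∂V} F · n dS = 1584π.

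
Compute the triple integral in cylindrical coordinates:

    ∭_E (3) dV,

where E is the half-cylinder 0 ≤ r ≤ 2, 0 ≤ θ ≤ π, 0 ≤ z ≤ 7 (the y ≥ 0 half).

In cylindrical coordinates, x = r cos(θ), y = r sin(θ), z = z, and dV = r dr dθ dz.

The integrand becomes 3, so

    ∭_E (3) dV = ∫_{0}^{π} ∫_{0}^{2} ∫_{0}^{7} (3) · r dz dr dθ.

Inner (z): 21r.
Middle (r from 0 to 2): 42.
Outer (θ): 42π.

Therefore the triple integral equals 42π.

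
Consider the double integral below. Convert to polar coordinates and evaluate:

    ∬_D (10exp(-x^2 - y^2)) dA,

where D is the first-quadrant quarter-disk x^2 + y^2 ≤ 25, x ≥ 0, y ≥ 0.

The region D is 0 ≤ r ≤ 5, 0 ≤ θ ≤ π/2 in polar coordinates, where x = r cos(θ), y = r sin(θ), and dA = r dr dθ.

Under the substitution, the integrand becomes 10exp(-r^2), so

    ∬_D (10exp(-x^2 - y^2)) dA = ∫_{0}^{π/2} ∫_{0}^{5} (10exp(-r^2)) · r dr dθ.

Inner integral (in r): ∫_{0}^{5} (10exp(-r^2)) · r dr = 5 - 5exp(-25).

Outer integral (in θ): ∫_{0}^{π/2} (5 - 5exp(-25)) dθ = -5π (1 - exp(25))exp(-25)/2.

Therefore ∬_D (10exp(-x^2 - y^2)) dA = -5π (1 - exp(25))exp(-25)/2.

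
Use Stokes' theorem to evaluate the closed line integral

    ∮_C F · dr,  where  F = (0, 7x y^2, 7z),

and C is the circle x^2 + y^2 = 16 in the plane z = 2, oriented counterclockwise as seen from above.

Let S be the flat disk x^2 + y^2 ≤ 16 in the plane z = 2, with upward unit normal n̂ = ẑ. By Stokes' theorem,

    ∮_C F · dr = ∬_S (∇ × F) · n̂ dS = ∬_D (curl F)_z dA,

where D is the disk x^2 + y^2 ≤ 16.

Compute the curl of F = (0, 7x y^2, 7z):
    (∇ × F)_x = ∂F_z/∂y - ∂F_y/∂z = 0,
    (∇ × F)_y = ∂F_x/∂z - ∂F_z/∂x = 0,
    (∇ × F)_z = ∂F_y/∂x - ∂F_x/∂y = 7y^2.

On z = 2, (curl F)_z = 7y^2.

Convert to polar (x = r cos θ, y = r sin θ, dA = r dr dθ); the integrand becomes 7r^2sin(θ)^2, so

    ∬_D (curl F)_z dA = ∫_0^{2π} ∫_0^{4} (7r^2sin(θ)^2) · r dr dθ.

Inner (r from 0 to 4): 448sin(θ)^2.
Outer (θ from 0 to 2π): 448π.

Therefore ∮_C F · dr = 448π.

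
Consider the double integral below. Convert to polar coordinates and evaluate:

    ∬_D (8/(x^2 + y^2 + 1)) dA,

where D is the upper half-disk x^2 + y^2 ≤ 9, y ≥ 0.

The region D is 0 ≤ r ≤ 3, 0 ≤ θ ≤ π in polar coordinates, where x = r cos(θ), y = r sin(θ), and dA = r dr dθ.

Under the substitution, the integrand becomes 8/(r^2 + 1), so

    ∬_D (8/(x^2 + y^2 + 1)) dA = ∫_{0}^{π} ∫_{0}^{3} (8/(r^2 + 1)) · r dr dθ.

Inner integral (in r): ∫_{0}^{3} (8/(r^2 + 1)) · r dr = log(10000).

Outer integral (in θ): ∫_{0}^{π} (log(10000)) dθ = log(10000^π).

Therefore ∬_D (8/(x^2 + y^2 + 1)) dA = log(10000^π).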